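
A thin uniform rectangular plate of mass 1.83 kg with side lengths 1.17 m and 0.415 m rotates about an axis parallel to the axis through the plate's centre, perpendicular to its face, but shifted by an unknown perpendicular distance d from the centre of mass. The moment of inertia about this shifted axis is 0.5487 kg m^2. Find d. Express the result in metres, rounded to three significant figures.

0.414

About the centre-of-mass axis, I_cm = (1/12)M(a²+b²) = (1/12)(1.83)[(1.17)² + (0.415)²] = 0.23502 kg m^2.
Parallel axis theorem: I = I_cm + Md², so Md² = 0.5487 − 0.23502 = 0.31368 kg m^2.
d = √(0.31368 / 1.83) = 0.41402 m.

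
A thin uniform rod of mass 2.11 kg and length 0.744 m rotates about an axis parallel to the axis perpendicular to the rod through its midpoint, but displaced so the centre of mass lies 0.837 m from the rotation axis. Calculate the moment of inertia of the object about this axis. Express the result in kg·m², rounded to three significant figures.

I_cm = (1/12)ML² = (1/12)(2.11)(0.744)² = 0.09733 kg·m²; centre at d = 0.837 m, so the parallel axis theorem gives I = 0.09733 + (2.11)(0.837)² = 1.5755 kg·m².

1.58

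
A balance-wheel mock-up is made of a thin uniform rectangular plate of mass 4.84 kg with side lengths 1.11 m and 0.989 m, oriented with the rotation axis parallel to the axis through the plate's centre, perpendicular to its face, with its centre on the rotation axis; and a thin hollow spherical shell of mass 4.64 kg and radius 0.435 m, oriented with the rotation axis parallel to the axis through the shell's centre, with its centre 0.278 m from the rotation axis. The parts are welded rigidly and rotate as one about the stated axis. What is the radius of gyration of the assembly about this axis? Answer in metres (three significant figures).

0.440

Rectangular plate: I_cm = (1/12)M(a²+b²) = (1/12)(4.84)[(1.11)² + (0.989)²] = 0.89146 kg m²; axis through the centre, so I = 0.89146 kg m².
Spherical shell: I_cm = (2/3)MR² = (2/3)(4.64)(0.435)² = 0.58534 kg m²; centre at d = 0.278 m, so the parallel axis theorem gives I = 0.58534 + (4.64)(0.278)² = 0.94393 kg m².
Total I = 1.8354 kg m²; total mass M = 9.48 kg.
k = √(I/M) = √(1.8354/9.48) = 0.44001 m.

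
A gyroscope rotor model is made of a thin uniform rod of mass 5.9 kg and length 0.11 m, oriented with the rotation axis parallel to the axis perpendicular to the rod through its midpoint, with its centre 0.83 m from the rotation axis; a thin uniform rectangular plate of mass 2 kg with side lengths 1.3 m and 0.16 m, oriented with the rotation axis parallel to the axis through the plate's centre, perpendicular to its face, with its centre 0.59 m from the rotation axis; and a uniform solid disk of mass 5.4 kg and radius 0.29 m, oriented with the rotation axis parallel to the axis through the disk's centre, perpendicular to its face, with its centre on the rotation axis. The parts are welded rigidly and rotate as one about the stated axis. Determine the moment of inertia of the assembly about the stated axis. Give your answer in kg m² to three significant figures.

Thin rod: I_cm = (1/12)ML² = (1/12)(5.9)(0.11)² = 0.0059492 kg m²; centre at d = 0.83 m, so I = I_cm + Md² gives I = 0.0059492 + (5.9)(0.83)² = 4.0705 kg m².
Rectangular plate: I_cm = (1/12)M(a²+b²) = (1/12)(2)[(1.3)² + (0.16)²] = 0.28593 kg m²; centre at d = 0.59 m, so I = I_cm + Md² gives I = 0.28593 + (2)(0.59)² = 0.98213 kg m².
Solid disk: I_cm = (1/2)MR² = (1/2)(5.4)(0.29)² = 0.22707 kg m²; axis through the centre, so I = 0.22707 kg m².
Total I = 4.0705 + 0.98213 + 0.22707 = 5.2797 kg m².

5.28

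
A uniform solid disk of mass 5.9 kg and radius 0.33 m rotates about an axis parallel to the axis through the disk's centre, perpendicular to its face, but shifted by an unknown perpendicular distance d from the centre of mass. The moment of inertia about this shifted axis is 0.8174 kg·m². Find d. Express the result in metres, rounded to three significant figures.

0.290

About the centre-of-mass axis, I_cm = (1/2)MR² = (1/2)(5.9)(0.33)² = 0.32126 kg·m².
Parallel axis theorem: I = I_cm + Md², so Md² = 0.8174 − 0.32126 = 0.49614 kg·m².
d = √(0.49614 / 5.9) = 0.28999 m.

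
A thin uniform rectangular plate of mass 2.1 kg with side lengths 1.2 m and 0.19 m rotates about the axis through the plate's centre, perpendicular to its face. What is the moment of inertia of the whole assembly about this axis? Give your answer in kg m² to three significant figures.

I_cm = (1/12)M(a²+b²) = (1/12)(2.1)[(1.2)² + (0.19)²] = 0.25832 kg m²; axis through the centre, so I = 0.25832 kg m².

0.258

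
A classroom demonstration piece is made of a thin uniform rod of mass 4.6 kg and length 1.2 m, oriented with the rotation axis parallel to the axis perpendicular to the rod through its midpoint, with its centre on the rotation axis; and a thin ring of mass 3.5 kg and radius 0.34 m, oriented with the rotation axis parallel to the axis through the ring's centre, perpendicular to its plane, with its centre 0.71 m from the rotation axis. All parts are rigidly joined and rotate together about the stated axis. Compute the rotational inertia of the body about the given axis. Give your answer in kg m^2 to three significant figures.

Thin rod: I_cm = (1/12)ML² = (1/12)(4.6)(1.2)² = 0.552 kg m^2; axis through the centre, so I = 0.552 kg m^2.
Thin ring: I_cm = MR² = (3.5)(0.34)² = 0.4046 kg m^2; centre at d = 0.71 m, so the parallel axis theorem gives I = 0.4046 + (3.5)(0.71)² = 2.1689 kg m^2.
Total I = 0.552 + 2.1689 = 2.7209 kg m^2.

2.72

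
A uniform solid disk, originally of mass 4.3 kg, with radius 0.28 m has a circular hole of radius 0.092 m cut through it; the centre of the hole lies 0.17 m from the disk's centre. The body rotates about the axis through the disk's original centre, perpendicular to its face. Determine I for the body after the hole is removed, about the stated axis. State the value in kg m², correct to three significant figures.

0.153

Unpierced body about its centre: I₀ = (1/2)MR² = (1/2)(4.3)(0.28)² = 0.16856 kg m².
The removed disk has mass m = M·(r/R)² = (4.3)(0.092/0.28)² = 0.46422 kg (same uniform areal density).
Its moment of inertia about the rotation axis (parallel-axis theorem): I_hole = (1/2)mr² + md² = (1/2)(0.46422)(0.092)² + (0.46422)(0.17)² = 0.015381 kg m².
Treating the hole as negative mass, I = I₀ − I_hole = 0.16856 − 0.015381 = 0.15318 kg m².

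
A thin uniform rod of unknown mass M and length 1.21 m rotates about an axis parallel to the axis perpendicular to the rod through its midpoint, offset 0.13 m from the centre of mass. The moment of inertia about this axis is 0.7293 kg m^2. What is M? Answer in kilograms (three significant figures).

I = I_cm + Md² = (1/12)ML² + Md² = M·[0.0833333·(1.21)² + (0.13)²] = M·0.13891.
So M = 0.7293 / 0.13891 = 5.2502 kg.

5.25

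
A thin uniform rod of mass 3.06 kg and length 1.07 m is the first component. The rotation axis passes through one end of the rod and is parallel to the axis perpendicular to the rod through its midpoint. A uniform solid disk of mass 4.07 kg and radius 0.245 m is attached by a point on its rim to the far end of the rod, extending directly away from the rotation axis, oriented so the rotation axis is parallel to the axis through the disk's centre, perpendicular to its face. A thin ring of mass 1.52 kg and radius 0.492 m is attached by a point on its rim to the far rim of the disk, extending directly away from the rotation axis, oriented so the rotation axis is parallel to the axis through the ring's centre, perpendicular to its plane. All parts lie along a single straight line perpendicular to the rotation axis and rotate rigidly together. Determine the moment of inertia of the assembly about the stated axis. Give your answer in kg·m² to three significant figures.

Thin rod: I_cm = (1/12)ML² = (1/12)(3.06)(1.07)² = 0.29195 kg·m²; centre at d = 0.535 m, so I = I_cm + Md² gives I = 0.29195 + (3.06)(0.535)² = 1.1678 kg·m².
Solid disk: I_cm = (1/2)MR² = (1/2)(4.07)(0.245)² = 0.12215 kg·m²; centre at d = 0.535 + 0.535 + 0.245 = 1.315 m, so I = I_cm + Md² gives I = 0.12215 + (4.07)(1.315)² = 7.1601 kg·m².
Thin ring: I_cm = MR² = (1.52)(0.492)² = 0.36794 kg·m²; centre at d = 0.535 + 0.535 + 0.245 + 0.245 + 0.492 = 2.052 m, so I = I_cm + Md² gives I = 0.36794 + (1.52)(2.052)² = 6.7682 kg·m².
Total I = 1.1678 + 7.1601 + 6.7682 = 15.096 kg·m².

15.1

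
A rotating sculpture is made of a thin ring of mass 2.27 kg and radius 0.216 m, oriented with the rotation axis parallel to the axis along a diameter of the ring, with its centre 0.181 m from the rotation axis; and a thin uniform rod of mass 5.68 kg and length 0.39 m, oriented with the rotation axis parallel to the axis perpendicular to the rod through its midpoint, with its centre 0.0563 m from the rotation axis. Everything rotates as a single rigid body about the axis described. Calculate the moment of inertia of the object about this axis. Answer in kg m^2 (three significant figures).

0.217

Thin ring: I_cm = (1/2)MR² = (1/2)(2.27)(0.216)² = 0.052955 kg m^2; centre at d = 0.181 m, so the parallel axis theorem gives I = 0.052955 + (2.27)(0.181)² = 0.12732 kg m^2.
Thin rod: I_cm = (1/12)ML² = (1/12)(5.68)(0.39)² = 0.071994 kg m^2; centre at d = 0.0563 m, so the parallel axis theorem gives I = 0.071994 + (5.68)(0.0563)² = 0.089998 kg m^2.
Total I = 0.12732 + 0.089998 = 0.21732 kg m^2.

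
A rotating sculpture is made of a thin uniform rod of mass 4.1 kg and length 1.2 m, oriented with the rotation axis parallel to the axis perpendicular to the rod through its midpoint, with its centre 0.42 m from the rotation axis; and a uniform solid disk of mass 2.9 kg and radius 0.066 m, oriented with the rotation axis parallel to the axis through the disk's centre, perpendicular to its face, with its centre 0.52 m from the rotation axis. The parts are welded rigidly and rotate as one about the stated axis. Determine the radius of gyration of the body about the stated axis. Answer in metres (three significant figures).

0.535

Thin rod: I_cm = (1/12)ML² = (1/12)(4.1)(1.2)² = 0.492 kg·m²; centre at d = 0.42 m, so the parallel axis theorem gives I = 0.492 + (4.1)(0.42)² = 1.2152 kg·m².
Solid disk: I_cm = (1/2)MR² = (1/2)(2.9)(0.066)² = 0.0063162 kg·m²; centre at d = 0.52 m, so the parallel axis theorem gives I = 0.0063162 + (2.9)(0.52)² = 0.79048 kg·m².
Total I = 2.0057 kg·m²; total mass M = 7 kg.
k = √(I/M) = √(2.0057/7) = 0.53529 m.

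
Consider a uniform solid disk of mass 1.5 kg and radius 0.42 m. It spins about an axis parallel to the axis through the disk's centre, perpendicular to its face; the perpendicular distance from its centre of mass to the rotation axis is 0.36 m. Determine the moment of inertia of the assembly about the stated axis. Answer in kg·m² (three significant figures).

0.327

I_cm = (1/2)MR² = (1/2)(1.5)(0.42)² = 0.1323 kg·m²; centre at d = 0.36 m, so the parallel axis theorem gives I = 0.1323 + (1.5)(0.36)² = 0.3267 kg·m².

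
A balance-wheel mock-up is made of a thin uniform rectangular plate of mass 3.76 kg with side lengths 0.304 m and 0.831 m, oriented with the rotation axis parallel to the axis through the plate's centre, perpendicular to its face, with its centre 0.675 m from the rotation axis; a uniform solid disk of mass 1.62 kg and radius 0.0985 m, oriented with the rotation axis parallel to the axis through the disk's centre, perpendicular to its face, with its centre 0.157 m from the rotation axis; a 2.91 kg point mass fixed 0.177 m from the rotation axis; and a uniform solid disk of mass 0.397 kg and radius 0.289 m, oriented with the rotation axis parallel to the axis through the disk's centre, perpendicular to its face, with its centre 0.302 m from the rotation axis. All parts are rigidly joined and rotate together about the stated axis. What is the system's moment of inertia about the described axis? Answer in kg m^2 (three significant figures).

2.15

Rectangular plate: I_cm = (1/12)M(a²+b²) = (1/12)(3.76)[(0.304)² + (0.831)²] = 0.24533 kg m^2; centre at d = 0.675 m, so the parallel axis theorem gives I = 0.24533 + (3.76)(0.675)² = 1.9585 kg m^2.
Solid disk: I_cm = (1/2)MR² = (1/2)(1.62)(0.0985)² = 0.0078588 kg m^2; centre at d = 0.157 m, so the parallel axis theorem gives I = 0.0078588 + (1.62)(0.157)² = 0.04779 kg m^2.
Point mass: I_cm = 0; centre at d = 0.177 m, so the parallel axis theorem gives I = 0 + (2.91)(0.177)² = 0.091167 kg m^2.
Solid disk: I_cm = (1/2)MR² = (1/2)(0.397)(0.289)² = 0.016579 kg m^2; centre at d = 0.302 m, so the parallel axis theorem gives I = 0.016579 + (0.397)(0.302)² = 0.052787 kg m^2.
Total I = 1.9585 + 0.04779 + 0.091167 + 0.052787 = 2.1502 kg m^2.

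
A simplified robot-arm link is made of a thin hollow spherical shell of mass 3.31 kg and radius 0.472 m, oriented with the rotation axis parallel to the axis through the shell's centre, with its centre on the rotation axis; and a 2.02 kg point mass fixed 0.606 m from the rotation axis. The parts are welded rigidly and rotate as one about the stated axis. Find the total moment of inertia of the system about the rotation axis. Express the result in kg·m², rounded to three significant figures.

1.23

Spherical shell: I_cm = (2/3)MR² = (2/3)(3.31)(0.472)² = 0.49161 kg·m²; axis through the centre, so I = 0.49161 kg·m².
Point mass: I_cm = 0; centre at d = 0.606 m, so I = I_cm + Md² gives I = 0 + (2.02)(0.606)² = 0.74182 kg·m².
Total I = 0.49161 + 0.74182 = 1.2334 kg·m².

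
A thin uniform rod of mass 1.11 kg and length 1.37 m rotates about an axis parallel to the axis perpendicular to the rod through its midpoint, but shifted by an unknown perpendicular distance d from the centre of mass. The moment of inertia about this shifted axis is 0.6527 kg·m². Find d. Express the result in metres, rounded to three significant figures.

About the centre-of-mass axis, I_cm = (1/12)ML² = (1/12)(1.11)(1.37)² = 0.17361 kg·m².
Parallel axis theorem: I = I_cm + Md², so Md² = 0.6527 − 0.17361 = 0.47909 kg·m².
d = √(0.47909 / 1.11) = 0.65697 m.

0.657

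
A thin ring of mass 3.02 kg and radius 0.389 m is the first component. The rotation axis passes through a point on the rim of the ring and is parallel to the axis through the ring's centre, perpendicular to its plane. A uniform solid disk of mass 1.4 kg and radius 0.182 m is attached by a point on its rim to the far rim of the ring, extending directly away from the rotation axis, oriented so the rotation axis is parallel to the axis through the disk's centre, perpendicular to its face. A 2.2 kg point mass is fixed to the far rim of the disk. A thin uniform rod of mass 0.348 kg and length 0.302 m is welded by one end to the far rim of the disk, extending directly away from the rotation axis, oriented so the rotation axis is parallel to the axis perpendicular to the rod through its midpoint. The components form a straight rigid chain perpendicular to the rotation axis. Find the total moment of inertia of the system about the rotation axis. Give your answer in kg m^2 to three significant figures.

Thin ring: I_cm = MR² = (3.02)(0.389)² = 0.45699 kg m^2; centre at d = 0.389 m, so the parallel axis theorem gives I = 0.45699 + (3.02)(0.389)² = 0.91398 kg m^2.
Solid disk: I_cm = (1/2)MR² = (1/2)(1.4)(0.182)² = 0.023187 kg m^2; centre at d = 0.389 + 0.389 + 0.182 = 0.96 m, so the parallel axis theorem gives I = 0.023187 + (1.4)(0.96)² = 1.3134 kg m^2.
Point mass: I_cm = 0; centre at d = 0.389 + 0.389 + 0.182 + 0.182 = 1.142 m, so the parallel axis theorem gives I = 0 + (2.2)(1.142)² = 2.8692 kg m^2.
Thin rod: I_cm = (1/12)ML² = (1/12)(0.348)(0.302)² = 0.0026449 kg m^2; centre at d = 0.389 + 0.389 + 0.182 + 0.182 + 0.151 = 1.293 m, so the parallel axis theorem gives I = 0.0026449 + (0.348)(1.293)² = 0.58445 kg m^2.
Total I = 0.91398 + 1.3134 + 2.8692 + 0.58445 = 5.681 kg m^2.

5.68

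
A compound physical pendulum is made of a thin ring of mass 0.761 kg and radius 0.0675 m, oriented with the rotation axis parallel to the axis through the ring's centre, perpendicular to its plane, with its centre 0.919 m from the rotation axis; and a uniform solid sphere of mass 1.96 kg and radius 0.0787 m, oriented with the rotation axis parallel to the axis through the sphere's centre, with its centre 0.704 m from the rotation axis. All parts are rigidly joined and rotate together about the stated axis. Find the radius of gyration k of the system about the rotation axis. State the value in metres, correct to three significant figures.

0.772

Thin ring: I_cm = MR² = (0.761)(0.0675)² = 0.0034673 kg m^2; centre at d = 0.919 m, so the parallel axis theorem gives I = 0.0034673 + (0.761)(0.919)² = 0.64618 kg m^2.
Solid sphere: I_cm = (2/5)MR² = (2/5)(1.96)(0.0787)² = 0.0048559 kg m^2; centre at d = 0.704 m, so the parallel axis theorem gives I = 0.0048559 + (1.96)(0.704)² = 0.97626 kg m^2.
Total I = 1.6224 kg m^2; total mass M = 2.721 kg.
k = √(I/M) = √(1.6224/2.721) = 0.77218 m.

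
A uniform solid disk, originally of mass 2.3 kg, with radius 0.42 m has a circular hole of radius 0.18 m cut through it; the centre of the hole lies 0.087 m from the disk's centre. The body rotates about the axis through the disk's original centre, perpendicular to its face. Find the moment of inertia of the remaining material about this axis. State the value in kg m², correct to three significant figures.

0.193

Unpierced body about its centre: I₀ = (1/2)MR² = (1/2)(2.3)(0.42)² = 0.20286 kg m².
The removed disk has mass m = M·(r/R)² = (2.3)(0.18/0.42)² = 0.42245 kg (same uniform areal density).
Its moment of inertia about the rotation axis (parallel-axis theorem): I_hole = (1/2)mr² + md² = (1/2)(0.42245)(0.18)² + (0.42245)(0.087)² = 0.010041 kg m².
Treating the hole as negative mass, I = I₀ − I_hole = 0.20286 − 0.010041 = 0.19282 kg m².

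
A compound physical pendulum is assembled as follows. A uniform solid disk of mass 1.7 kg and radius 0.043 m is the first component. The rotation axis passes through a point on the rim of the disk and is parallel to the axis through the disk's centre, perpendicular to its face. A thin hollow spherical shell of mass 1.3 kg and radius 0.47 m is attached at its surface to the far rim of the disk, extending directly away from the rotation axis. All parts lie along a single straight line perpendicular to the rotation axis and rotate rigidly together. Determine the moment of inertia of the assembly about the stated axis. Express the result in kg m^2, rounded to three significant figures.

0.598

Solid disk: I_cm = (1/2)MR² = (1/2)(1.7)(0.043)² = 0.0015716 kg m^2; centre at d = 0.043 m, so I = I_cm + Md² gives I = 0.0015716 + (1.7)(0.043)² = 0.0047149 kg m^2.
Spherical shell: I_cm = (2/3)MR² = (2/3)(1.3)(0.47)² = 0.19145 kg m^2; centre at d = 0.043 + 0.043 + 0.47 = 0.556 m, so I = I_cm + Md² gives I = 0.19145 + (1.3)(0.556)² = 0.59332 kg m^2.
Total I = 0.0047149 + 0.59332 = 0.59804 kg m^2.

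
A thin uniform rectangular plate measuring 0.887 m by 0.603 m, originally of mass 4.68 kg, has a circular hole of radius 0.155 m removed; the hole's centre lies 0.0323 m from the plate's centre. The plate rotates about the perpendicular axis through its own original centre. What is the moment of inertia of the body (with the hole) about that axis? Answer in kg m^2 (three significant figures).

Unpierced body about its centre: I₀ = (1/12)M(a²+b²) = (1/12)(4.68)[(0.887)² + (0.603)²] = 0.44865 kg m^2.
The removed disk has mass m = M·πr²/(ab) = (4.68)·π(0.155)²/(0.887·0.603) = 0.66042 kg (same uniform areal density).
Its moment of inertia about the rotation axis (parallel-axis theorem): I_hole = (1/2)mr² + md² = (1/2)(0.66042)(0.155)² + (0.66042)(0.0323)² = 0.0086223 kg m^2.
Treating the hole as negative mass, I = I₀ − I_hole = 0.44865 − 0.0086223 = 0.44003 kg m^2.

0.440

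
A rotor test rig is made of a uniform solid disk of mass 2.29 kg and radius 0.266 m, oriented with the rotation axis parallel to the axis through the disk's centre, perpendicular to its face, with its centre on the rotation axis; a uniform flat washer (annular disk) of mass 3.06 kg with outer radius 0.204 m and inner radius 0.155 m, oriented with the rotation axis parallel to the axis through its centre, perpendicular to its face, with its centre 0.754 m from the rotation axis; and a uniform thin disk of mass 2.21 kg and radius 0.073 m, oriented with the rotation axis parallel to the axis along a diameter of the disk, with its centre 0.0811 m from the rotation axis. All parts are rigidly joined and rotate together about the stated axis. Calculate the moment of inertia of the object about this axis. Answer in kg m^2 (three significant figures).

Solid disk: I_cm = (1/2)MR² = (1/2)(2.29)(0.266)² = 0.081016 kg m^2; axis through the centre, so I = 0.081016 kg m^2.
Annular disk: I_cm = (1/2)M(R²+r²) = (1/2)(3.06)[(0.204)² + (0.155)²] = 0.10043 kg m^2; centre at d = 0.754 m, so I = I_cm + Md² gives I = 0.10043 + (3.06)(0.754)² = 1.8401 kg m^2.
Thin disk: I_cm = (1/4)MR² = (1/4)(2.21)(0.073)² = 0.0029443 kg m^2; centre at d = 0.0811 m, so I = I_cm + Md² gives I = 0.0029443 + (2.21)(0.0811)² = 0.01748 kg m^2.
Total I = 0.081016 + 1.8401 + 0.01748 = 1.9386 kg m^2.

1.94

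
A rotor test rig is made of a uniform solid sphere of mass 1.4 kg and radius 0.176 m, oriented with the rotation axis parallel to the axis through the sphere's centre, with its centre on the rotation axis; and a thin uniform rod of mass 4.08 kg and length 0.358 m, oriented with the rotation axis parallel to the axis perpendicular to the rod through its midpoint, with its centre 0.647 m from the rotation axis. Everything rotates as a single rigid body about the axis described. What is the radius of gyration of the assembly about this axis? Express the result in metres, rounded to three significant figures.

Solid sphere: I_cm = (2/5)MR² = (2/5)(1.4)(0.176)² = 0.017347 kg·m²; axis through the centre, so I = 0.017347 kg·m².
Thin rod: I_cm = (1/12)ML² = (1/12)(4.08)(0.358)² = 0.043576 kg·m²; centre at d = 0.647 m, so the parallel axis theorem gives I = 0.043576 + (4.08)(0.647)² = 1.7515 kg·m².
Total I = 1.7688 kg·m²; total mass M = 5.48 kg.
k = √(I/M) = √(1.7688/5.48) = 0.56814 m.

0.568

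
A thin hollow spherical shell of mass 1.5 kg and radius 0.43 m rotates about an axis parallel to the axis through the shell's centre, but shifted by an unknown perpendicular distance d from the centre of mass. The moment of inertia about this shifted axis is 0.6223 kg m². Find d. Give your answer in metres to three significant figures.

About the centre-of-mass axis, I_cm = (2/3)MR² = (2/3)(1.5)(0.43)² = 0.1849 kg m².
Parallel axis theorem: I = I_cm + Md², so Md² = 0.6223 − 0.1849 = 0.4374 kg m².
d = √(0.4374 / 1.5) = 0.54 m.

0.540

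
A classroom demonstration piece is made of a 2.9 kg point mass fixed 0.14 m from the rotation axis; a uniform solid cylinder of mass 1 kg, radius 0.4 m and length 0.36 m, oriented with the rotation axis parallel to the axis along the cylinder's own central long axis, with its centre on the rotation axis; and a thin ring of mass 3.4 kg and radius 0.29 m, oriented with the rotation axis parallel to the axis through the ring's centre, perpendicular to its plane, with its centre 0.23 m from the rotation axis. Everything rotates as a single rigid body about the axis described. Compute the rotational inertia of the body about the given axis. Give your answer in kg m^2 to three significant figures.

0.603

Point mass: I_cm = 0; centre at d = 0.14 m, so I = I_cm + Md² gives I = 0 + (2.9)(0.14)² = 0.05684 kg m^2.
Solid cylinder: I_cm = (1/2)MR² = (1/2)(1)(0.4)² = 0.08 kg m^2; axis through the centre, so I = 0.08 kg m^2.
Thin ring: I_cm = MR² = (3.4)(0.29)² = 0.28594 kg m^2; centre at d = 0.23 m, so I = I_cm + Md² gives I = 0.28594 + (3.4)(0.23)² = 0.4658 kg m^2.
Total I = 0.05684 + 0.08 + 0.4658 = 0.60264 kg m^2.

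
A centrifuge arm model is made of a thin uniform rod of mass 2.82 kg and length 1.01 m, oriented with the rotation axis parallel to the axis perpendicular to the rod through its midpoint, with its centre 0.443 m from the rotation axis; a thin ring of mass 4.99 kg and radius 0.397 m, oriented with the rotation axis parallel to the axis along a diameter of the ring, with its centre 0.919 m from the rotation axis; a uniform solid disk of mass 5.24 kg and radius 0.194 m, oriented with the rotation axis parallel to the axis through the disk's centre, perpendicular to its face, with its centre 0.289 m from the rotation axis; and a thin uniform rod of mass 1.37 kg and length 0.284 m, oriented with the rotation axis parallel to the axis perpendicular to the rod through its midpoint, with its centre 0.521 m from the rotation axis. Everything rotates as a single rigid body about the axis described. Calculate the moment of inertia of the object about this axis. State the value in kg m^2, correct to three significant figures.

Thin rod: I_cm = (1/12)ML² = (1/12)(2.82)(1.01)² = 0.23972 kg m^2; centre at d = 0.443 m, so I = I_cm + Md² gives I = 0.23972 + (2.82)(0.443)² = 0.79315 kg m^2.
Thin ring: I_cm = (1/2)MR² = (1/2)(4.99)(0.397)² = 0.39323 kg m^2; centre at d = 0.919 m, so I = I_cm + Md² gives I = 0.39323 + (4.99)(0.919)² = 4.6076 kg m^2.
Solid disk: I_cm = (1/2)MR² = (1/2)(5.24)(0.194)² = 0.098606 kg m^2; centre at d = 0.289 m, so I = I_cm + Md² gives I = 0.098606 + (5.24)(0.289)² = 0.53626 kg m^2.
Thin rod: I_cm = (1/12)ML² = (1/12)(1.37)(0.284)² = 0.0092082 kg m^2; centre at d = 0.521 m, so I = I_cm + Md² gives I = 0.0092082 + (1.37)(0.521)² = 0.38108 kg m^2.
Total I = 0.79315 + 4.6076 + 0.53626 + 0.38108 = 6.3181 kg m^2.

6.32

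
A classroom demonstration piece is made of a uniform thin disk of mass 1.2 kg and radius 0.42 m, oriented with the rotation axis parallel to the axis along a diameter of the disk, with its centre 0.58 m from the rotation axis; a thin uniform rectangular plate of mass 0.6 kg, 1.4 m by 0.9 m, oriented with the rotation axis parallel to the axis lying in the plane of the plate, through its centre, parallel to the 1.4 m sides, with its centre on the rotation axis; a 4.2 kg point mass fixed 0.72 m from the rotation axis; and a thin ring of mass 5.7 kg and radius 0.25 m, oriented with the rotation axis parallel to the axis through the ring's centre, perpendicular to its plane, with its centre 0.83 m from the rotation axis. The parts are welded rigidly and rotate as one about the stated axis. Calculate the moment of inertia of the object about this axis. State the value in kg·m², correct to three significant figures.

Thin disk: I_cm = (1/4)MR² = (1/4)(1.2)(0.42)² = 0.05292 kg·m²; centre at d = 0.58 m, so the parallel axis theorem gives I = 0.05292 + (1.2)(0.58)² = 0.4566 kg·m².
Rectangular plate: I_cm = (1/12)Mb² = (1/12)(0.6)(0.9)² = 0.0405 kg·m²; axis through the centre, so I = 0.0405 kg·m².
Point mass: I_cm = 0; centre at d = 0.72 m, so the parallel axis theorem gives I = 0 + (4.2)(0.72)² = 2.1773 kg·m².
Thin ring: I_cm = MR² = (5.7)(0.25)² = 0.35625 kg·m²; centre at d = 0.83 m, so the parallel axis theorem gives I = 0.35625 + (5.7)(0.83)² = 4.283 kg·m².
Total I = 0.4566 + 0.0405 + 2.1773 + 4.283 = 6.9574 kg·m².

6.96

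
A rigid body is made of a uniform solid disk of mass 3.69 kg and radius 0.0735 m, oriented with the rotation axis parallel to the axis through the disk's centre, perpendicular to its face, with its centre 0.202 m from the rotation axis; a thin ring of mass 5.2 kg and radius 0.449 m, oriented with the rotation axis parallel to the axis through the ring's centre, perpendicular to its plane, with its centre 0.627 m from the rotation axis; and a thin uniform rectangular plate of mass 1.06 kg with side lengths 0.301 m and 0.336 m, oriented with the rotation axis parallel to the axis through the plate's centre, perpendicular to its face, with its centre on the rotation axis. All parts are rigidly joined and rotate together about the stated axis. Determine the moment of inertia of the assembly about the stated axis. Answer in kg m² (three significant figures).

Solid disk: I_cm = (1/2)MR² = (1/2)(3.69)(0.0735)² = 0.0099672 kg m²; centre at d = 0.202 m, so I = I_cm + Md² gives I = 0.0099672 + (3.69)(0.202)² = 0.16053 kg m².
Thin ring: I_cm = MR² = (5.2)(0.449)² = 1.0483 kg m²; centre at d = 0.627 m, so I = I_cm + Md² gives I = 1.0483 + (5.2)(0.627)² = 3.0926 kg m².
Rectangular plate: I_cm = (1/12)M(a²+b²) = (1/12)(1.06)[(0.301)² + (0.336)²] = 0.017976 kg m²; axis through the centre, so I = 0.017976 kg m².
Total I = 0.16053 + 3.0926 + 0.017976 = 3.2711 kg m².

3.27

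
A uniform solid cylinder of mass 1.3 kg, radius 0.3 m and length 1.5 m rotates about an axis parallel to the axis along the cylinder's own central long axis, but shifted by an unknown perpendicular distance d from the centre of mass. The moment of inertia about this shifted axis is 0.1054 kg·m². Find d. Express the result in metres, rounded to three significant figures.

About the centre-of-mass axis, I_cm = (1/2)MR² = (1/2)(1.3)(0.3)² = 0.0585 kg·m².
Parallel axis theorem: I = I_cm + Md², so Md² = 0.1054 − 0.0585 = 0.0469 kg·m².
d = √(0.0469 / 1.3) = 0.18994 m.

0.190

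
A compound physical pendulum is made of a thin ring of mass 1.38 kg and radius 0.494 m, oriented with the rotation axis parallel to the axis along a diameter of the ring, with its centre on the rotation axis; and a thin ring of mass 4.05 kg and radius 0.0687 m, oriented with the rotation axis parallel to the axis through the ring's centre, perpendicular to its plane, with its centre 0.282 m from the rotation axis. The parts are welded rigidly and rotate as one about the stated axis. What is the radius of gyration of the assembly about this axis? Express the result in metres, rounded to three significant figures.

0.306

Thin ring: I_cm = (1/2)MR² = (1/2)(1.38)(0.494)² = 0.16838 kg m²; axis through the centre, so I = 0.16838 kg m².
Thin ring: I_cm = MR² = (4.05)(0.0687)² = 0.019115 kg m²; centre at d = 0.282 m, so I = I_cm + Md² gives I = 0.019115 + (4.05)(0.282)² = 0.34119 kg m².
Total I = 0.50957 kg m²; total mass M = 5.43 kg.
k = √(I/M) = √(0.50957/5.43) = 0.30634 m.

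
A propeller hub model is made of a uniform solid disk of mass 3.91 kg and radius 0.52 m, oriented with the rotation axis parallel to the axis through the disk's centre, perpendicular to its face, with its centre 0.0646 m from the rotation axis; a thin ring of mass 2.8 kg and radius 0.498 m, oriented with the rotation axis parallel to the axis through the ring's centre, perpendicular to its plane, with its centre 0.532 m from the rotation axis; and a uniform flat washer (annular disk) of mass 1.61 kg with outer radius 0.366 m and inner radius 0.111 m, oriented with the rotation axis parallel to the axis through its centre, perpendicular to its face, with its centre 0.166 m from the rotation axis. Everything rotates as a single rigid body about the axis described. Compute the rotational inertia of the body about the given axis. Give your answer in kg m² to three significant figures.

Solid disk: I_cm = (1/2)MR² = (1/2)(3.91)(0.52)² = 0.52863 kg m²; centre at d = 0.0646 m, so the parallel axis theorem gives I = 0.52863 + (3.91)(0.0646)² = 0.54495 kg m².
Thin ring: I_cm = MR² = (2.8)(0.498)² = 0.69441 kg m²; centre at d = 0.532 m, so the parallel axis theorem gives I = 0.69441 + (2.8)(0.532)² = 1.4869 kg m².
Annular disk: I_cm = (1/2)M(R²+r²) = (1/2)(1.61)[(0.366)² + (0.111)²] = 0.11775 kg m²; centre at d = 0.166 m, so the parallel axis theorem gives I = 0.11775 + (1.61)(0.166)² = 0.16212 kg m².
Total I = 0.54495 + 1.4869 + 0.16212 = 2.1939 kg m².

2.19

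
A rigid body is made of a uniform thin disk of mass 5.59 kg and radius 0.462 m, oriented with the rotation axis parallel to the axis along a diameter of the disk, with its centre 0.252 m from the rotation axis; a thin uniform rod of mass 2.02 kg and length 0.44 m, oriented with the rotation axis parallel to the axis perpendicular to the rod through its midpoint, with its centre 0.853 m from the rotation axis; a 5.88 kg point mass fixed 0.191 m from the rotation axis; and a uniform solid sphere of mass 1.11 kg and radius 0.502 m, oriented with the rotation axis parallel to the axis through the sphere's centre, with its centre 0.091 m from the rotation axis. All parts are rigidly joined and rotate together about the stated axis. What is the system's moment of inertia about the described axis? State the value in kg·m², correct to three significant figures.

Thin disk: I_cm = (1/4)MR² = (1/4)(5.59)(0.462)² = 0.29829 kg·m²; centre at d = 0.252 m, so I = I_cm + Md² gives I = 0.29829 + (5.59)(0.252)² = 0.65328 kg·m².
Thin rod: I_cm = (1/12)ML² = (1/12)(2.02)(0.44)² = 0.032589 kg·m²; centre at d = 0.853 m, so I = I_cm + Md² gives I = 0.032589 + (2.02)(0.853)² = 1.5024 kg·m².
Point mass: I_cm = 0; centre at d = 0.191 m, so I = I_cm + Md² gives I = 0 + (5.88)(0.191)² = 0.21451 kg·m².
Solid sphere: I_cm = (2/5)MR² = (2/5)(1.11)(0.502)² = 0.11189 kg·m²; centre at d = 0.091 m, so I = I_cm + Md² gives I = 0.11189 + (1.11)(0.091)² = 0.12108 kg·m².
Total I = 0.65328 + 1.5024 + 0.21451 + 0.12108 = 2.4912 kg·m².

2.49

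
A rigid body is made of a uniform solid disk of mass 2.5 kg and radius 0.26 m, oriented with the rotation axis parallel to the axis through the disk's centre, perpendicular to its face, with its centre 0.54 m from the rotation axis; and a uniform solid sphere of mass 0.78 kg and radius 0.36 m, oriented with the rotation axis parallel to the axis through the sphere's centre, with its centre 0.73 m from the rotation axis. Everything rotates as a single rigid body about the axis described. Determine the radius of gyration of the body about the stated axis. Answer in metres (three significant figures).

Solid disk: I_cm = (1/2)MR² = (1/2)(2.5)(0.26)² = 0.0845 kg m^2; centre at d = 0.54 m, so I = I_cm + Md² gives I = 0.0845 + (2.5)(0.54)² = 0.8135 kg m^2.
Solid sphere: I_cm = (2/5)MR² = (2/5)(0.78)(0.36)² = 0.040435 kg m^2; centre at d = 0.73 m, so I = I_cm + Md² gives I = 0.040435 + (0.78)(0.73)² = 0.4561 kg m^2.
Total I = 1.2696 kg m^2; total mass M = 3.28 kg.
k = √(I/M) = √(1.2696/3.28) = 0.62215 m.

0.622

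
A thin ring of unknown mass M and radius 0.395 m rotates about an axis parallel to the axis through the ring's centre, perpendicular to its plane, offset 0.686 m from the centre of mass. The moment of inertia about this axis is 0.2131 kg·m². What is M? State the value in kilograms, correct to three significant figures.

I = I_cm + Md² = MR² + Md² = M·[1·(0.395)² + (0.686)²] = M·0.62662.
So M = 0.2131 / 0.62662 = 0.34008 kg.

0.340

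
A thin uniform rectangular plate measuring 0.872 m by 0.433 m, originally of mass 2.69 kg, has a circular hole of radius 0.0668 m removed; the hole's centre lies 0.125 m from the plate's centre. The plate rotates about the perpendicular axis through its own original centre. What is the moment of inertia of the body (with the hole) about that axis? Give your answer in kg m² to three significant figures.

Unpierced body about its centre: I₀ = (1/12)M(a²+b²) = (1/12)(2.69)[(0.872)² + (0.433)²] = 0.21248 kg m².
The removed disk has mass m = M·πr²/(ab) = (2.69)·π(0.0668)²/(0.872·0.433) = 0.099874 kg (same uniform areal density).
Its moment of inertia about the rotation axis (parallel-axis theorem): I_hole = (1/2)mr² + md² = (1/2)(0.099874)(0.0668)² + (0.099874)(0.125)² = 0.0017834 kg m².
Treating the hole as negative mass, I = I₀ − I_hole = 0.21248 − 0.0017834 = 0.2107 kg m².

0.211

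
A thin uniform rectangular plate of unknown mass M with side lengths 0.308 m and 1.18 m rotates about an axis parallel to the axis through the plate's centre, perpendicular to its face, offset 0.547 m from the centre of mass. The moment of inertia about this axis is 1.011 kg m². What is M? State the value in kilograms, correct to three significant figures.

2.39

I = I_cm + Md² = (1/12)M(a²+b²) + Md² = M·[0.0833333·[(0.308)² + (1.18)²] + (0.547)²] = M·0.42315.
So M = 1.011 / 0.42315 = 2.3892 kg.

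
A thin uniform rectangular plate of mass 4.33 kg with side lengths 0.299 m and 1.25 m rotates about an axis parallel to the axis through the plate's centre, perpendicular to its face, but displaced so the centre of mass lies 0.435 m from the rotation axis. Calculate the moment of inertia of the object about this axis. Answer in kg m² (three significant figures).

1.42

I_cm = (1/12)M(a²+b²) = (1/12)(4.33)[(0.299)² + (1.25)²] = 0.59606 kg m²; centre at d = 0.435 m, so the parallel axis theorem gives I = 0.59606 + (4.33)(0.435)² = 1.4154 kg m².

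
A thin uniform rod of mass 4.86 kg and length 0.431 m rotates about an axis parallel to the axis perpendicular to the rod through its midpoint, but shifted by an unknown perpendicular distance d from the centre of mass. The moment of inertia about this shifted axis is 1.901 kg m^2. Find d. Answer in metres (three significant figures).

About the centre-of-mass axis, I_cm = (1/12)ML² = (1/12)(4.86)(0.431)² = 0.075233 kg m^2.
Parallel axis theorem: I = I_cm + Md², so Md² = 1.901 − 0.075233 = 1.8258 kg m^2.
d = √(1.8258 / 4.86) = 0.61292 m.

0.613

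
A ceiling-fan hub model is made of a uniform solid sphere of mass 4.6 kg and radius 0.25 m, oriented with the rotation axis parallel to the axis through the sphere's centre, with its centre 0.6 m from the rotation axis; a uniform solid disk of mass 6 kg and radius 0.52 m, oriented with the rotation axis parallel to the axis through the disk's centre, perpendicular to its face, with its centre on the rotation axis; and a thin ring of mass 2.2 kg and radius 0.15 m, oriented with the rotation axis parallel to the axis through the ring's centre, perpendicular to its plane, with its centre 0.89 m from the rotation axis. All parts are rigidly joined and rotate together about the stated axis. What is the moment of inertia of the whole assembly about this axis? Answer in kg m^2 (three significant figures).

Solid sphere: I_cm = (2/5)MR² = (2/5)(4.6)(0.25)² = 0.115 kg m^2; centre at d = 0.6 m, so the parallel axis theorem gives I = 0.115 + (4.6)(0.6)² = 1.771 kg m^2.
Solid disk: I_cm = (1/2)MR² = (1/2)(6)(0.52)² = 0.8112 kg m^2; axis through the centre, so I = 0.8112 kg m^2.
Thin ring: I_cm = MR² = (2.2)(0.15)² = 0.0495 kg m^2; centre at d = 0.89 m, so the parallel axis theorem gives I = 0.0495 + (2.2)(0.89)² = 1.7921 kg m^2.
Total I = 1.771 + 0.8112 + 1.7921 = 4.3743 kg m^2.

4.37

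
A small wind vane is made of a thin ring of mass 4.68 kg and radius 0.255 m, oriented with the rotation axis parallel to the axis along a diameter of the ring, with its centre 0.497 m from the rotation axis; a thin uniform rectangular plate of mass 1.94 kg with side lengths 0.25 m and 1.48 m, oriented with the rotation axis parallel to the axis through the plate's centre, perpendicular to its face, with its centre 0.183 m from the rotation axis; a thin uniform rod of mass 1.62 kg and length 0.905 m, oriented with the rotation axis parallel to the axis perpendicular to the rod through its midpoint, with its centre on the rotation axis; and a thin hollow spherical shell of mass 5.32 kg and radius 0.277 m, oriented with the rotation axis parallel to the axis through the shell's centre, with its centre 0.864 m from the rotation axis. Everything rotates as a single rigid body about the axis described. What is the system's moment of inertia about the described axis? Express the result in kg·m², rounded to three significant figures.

6.09

Thin ring: I_cm = (1/2)MR² = (1/2)(4.68)(0.255)² = 0.15216 kg·m²; centre at d = 0.497 m, so I = I_cm + Md² gives I = 0.15216 + (4.68)(0.497)² = 1.3082 kg·m².
Rectangular plate: I_cm = (1/12)M(a²+b²) = (1/12)(1.94)[(0.25)² + (1.48)²] = 0.36422 kg·m²; centre at d = 0.183 m, so I = I_cm + Md² gives I = 0.36422 + (1.94)(0.183)² = 0.42919 kg·m².
Thin rod: I_cm = (1/12)ML² = (1/12)(1.62)(0.905)² = 0.11057 kg·m²; axis through the centre, so I = 0.11057 kg·m².
Spherical shell: I_cm = (2/3)MR² = (2/3)(5.32)(0.277)² = 0.27213 kg·m²; centre at d = 0.864 m, so I = I_cm + Md² gives I = 0.27213 + (5.32)(0.864)² = 4.2435 kg·m².
Total I = 1.3082 + 0.42919 + 0.11057 + 4.2435 = 6.0914 kg·m².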